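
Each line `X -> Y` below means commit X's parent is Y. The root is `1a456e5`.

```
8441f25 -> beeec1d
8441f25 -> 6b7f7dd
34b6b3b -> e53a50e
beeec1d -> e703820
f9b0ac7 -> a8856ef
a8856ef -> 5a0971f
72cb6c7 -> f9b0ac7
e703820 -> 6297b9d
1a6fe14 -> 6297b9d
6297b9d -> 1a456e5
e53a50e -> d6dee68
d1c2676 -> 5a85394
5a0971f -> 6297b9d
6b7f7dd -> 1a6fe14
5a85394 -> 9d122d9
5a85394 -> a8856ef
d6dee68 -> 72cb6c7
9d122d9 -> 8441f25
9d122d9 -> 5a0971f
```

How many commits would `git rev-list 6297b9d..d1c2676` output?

Reachable from d1c2676: {1a456e5, 1a6fe14, 5a0971f, 5a85394, 6297b9d, 6b7f7dd, 8441f25, 9d122d9, a8856ef, beeec1d, d1c2676, e703820}.
Reachable from 6297b9d: {1a456e5, 6297b9d}.
In d1c2676's history but not 6297b9d's: {1a6fe14, 5a0971f, 5a85394, 6b7f7dd, 8441f25, 9d122d9, a8856ef, beeec1d, d1c2676, e703820} — 10 commits.

10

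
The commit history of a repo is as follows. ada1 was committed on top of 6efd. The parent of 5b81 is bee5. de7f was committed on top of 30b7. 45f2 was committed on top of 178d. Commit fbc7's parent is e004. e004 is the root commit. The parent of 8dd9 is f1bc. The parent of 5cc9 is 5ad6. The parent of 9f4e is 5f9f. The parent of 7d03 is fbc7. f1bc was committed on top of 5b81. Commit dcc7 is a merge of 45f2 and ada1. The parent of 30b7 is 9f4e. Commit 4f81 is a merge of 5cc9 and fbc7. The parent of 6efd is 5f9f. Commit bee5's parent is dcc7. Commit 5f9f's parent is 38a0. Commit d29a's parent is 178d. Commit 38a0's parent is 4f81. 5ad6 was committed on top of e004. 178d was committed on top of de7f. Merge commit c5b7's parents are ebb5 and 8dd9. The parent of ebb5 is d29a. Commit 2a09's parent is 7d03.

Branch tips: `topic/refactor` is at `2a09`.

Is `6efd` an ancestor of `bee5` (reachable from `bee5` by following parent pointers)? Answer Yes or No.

Yes

Ancestors of bee5 (commits reachable by following parents): {178d, 30b7, 38a0, 45f2, 4f81, 5ad6, 5cc9, 5f9f, 6efd, 9f4e, ada1, bee5, dcc7, de7f, e004, fbc7}.
6efd is in that set, so it is an ancestor of bee5.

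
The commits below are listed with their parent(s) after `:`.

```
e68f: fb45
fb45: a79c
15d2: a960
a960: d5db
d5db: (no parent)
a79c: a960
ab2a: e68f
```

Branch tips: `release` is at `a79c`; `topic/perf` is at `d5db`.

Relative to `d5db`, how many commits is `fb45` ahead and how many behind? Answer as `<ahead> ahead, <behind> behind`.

Reachable from fb45: {a79c, a960, d5db, fb45}.
Reachable from d5db: {d5db}.
Only in fb45's history (ahead): {a79c, a960, fb45} — 3.
Only in d5db's history (behind): {} — 0.

3 ahead, 0 behind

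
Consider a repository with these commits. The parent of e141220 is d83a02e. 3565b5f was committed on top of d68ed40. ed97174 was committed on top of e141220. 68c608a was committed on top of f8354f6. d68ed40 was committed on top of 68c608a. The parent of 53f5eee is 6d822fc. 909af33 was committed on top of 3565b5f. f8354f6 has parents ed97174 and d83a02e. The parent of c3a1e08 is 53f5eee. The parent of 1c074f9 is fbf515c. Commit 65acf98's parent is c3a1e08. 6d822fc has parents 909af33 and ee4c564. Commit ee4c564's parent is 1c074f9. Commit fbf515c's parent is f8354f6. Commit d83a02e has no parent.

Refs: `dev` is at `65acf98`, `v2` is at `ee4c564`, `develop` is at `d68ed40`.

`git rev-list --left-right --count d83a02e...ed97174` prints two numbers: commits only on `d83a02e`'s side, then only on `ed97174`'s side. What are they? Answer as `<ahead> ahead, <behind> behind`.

Reachable from d83a02e: {d83a02e}.
Reachable from ed97174: {d83a02e, e141220, ed97174}.
Only in d83a02e's history (ahead): {} — 0.
Only in ed97174's history (behind): {e141220, ed97174} — 2.

0 ahead, 2 behind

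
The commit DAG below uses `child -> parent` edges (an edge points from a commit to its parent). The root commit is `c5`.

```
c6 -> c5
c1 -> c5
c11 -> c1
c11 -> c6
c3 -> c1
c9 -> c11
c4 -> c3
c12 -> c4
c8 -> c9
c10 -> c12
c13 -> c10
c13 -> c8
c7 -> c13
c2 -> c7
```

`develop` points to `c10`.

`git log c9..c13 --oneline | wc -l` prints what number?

6

Reachable from c13: {c1, c10, c11, c12, c13, c3, c4, c5, c6, c8, c9}.
Reachable from c9: {c1, c11, c5, c6, c9}.
In c13's history but not c9's: {c10, c12, c13, c3, c4, c8} — 6 commits.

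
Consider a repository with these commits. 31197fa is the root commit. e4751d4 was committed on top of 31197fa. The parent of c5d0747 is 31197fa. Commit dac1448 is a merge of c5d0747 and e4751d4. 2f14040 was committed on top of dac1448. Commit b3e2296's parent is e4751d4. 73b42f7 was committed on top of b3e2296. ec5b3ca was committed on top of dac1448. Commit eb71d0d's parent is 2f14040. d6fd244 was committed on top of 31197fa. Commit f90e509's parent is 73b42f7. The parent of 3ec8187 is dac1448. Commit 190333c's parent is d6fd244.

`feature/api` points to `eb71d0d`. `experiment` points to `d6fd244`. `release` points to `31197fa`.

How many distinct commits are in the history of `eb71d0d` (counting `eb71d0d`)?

6

Walking parent pointers from eb71d0d: reachable set = {2f14040, 31197fa, c5d0747, dac1448, e4751d4, eb71d0d}.
That is 6 commits.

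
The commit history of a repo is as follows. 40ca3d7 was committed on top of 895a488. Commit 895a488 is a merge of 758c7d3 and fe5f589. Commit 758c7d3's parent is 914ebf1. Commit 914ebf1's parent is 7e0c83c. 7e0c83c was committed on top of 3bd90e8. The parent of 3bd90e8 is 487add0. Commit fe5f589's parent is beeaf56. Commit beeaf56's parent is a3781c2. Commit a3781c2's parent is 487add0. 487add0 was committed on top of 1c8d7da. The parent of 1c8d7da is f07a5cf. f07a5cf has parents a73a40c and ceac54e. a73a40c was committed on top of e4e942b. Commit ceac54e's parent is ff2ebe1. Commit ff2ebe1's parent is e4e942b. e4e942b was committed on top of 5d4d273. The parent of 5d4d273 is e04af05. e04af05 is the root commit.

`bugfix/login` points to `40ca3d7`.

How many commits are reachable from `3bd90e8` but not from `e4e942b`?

7

Reachable from 3bd90e8: {1c8d7da, 3bd90e8, 487add0, 5d4d273, a73a40c, ceac54e, e04af05, e4e942b, f07a5cf, ff2ebe1}.
Reachable from e4e942b: {5d4d273, e04af05, e4e942b}.
In 3bd90e8's history but not e4e942b's: {1c8d7da, 3bd90e8, 487add0, a73a40c, ceac54e, f07a5cf, ff2ebe1} — 7 commits.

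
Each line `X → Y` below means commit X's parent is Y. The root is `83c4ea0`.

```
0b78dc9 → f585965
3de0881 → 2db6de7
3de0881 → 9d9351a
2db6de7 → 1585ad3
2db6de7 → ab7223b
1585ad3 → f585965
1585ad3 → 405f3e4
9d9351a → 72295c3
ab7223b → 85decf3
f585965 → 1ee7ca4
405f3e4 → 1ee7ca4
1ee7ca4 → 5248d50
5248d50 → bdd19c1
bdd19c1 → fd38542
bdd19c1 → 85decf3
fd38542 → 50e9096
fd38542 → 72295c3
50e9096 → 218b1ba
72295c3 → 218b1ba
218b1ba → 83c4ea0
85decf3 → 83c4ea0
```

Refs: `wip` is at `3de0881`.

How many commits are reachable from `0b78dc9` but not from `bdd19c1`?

Reachable from 0b78dc9: {0b78dc9, 1ee7ca4, 218b1ba, 50e9096, 5248d50, 72295c3, 83c4ea0, 85decf3, bdd19c1, f585965, fd38542}.
Reachable from bdd19c1: {218b1ba, 50e9096, 72295c3, 83c4ea0, 85decf3, bdd19c1, fd38542}.
In 0b78dc9's history but not bdd19c1's: {0b78dc9, 1ee7ca4, 5248d50, f585965} — 4 commits.

4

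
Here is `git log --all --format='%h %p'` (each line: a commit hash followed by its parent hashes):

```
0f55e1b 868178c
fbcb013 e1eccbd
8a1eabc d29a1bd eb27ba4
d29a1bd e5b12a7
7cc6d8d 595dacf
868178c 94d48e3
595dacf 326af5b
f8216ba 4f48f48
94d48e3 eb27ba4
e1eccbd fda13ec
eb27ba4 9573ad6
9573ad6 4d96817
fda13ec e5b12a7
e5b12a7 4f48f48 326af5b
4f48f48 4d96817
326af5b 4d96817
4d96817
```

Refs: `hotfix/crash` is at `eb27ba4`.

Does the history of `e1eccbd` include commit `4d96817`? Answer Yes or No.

Ancestors of e1eccbd (commits reachable by following parents): {326af5b, 4d96817, 4f48f48, e1eccbd, e5b12a7, fda13ec}.
4d96817 is in that set, so it is an ancestor of e1eccbd.

Yes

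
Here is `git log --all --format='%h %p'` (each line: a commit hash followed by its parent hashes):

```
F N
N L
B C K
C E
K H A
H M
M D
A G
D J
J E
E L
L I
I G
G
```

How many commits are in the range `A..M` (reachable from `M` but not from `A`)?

6

Reachable from M: {D, E, G, I, J, L, M}.
Reachable from A: {A, G}.
In M's history but not A's: {D, E, I, J, L, M} — 6 commits.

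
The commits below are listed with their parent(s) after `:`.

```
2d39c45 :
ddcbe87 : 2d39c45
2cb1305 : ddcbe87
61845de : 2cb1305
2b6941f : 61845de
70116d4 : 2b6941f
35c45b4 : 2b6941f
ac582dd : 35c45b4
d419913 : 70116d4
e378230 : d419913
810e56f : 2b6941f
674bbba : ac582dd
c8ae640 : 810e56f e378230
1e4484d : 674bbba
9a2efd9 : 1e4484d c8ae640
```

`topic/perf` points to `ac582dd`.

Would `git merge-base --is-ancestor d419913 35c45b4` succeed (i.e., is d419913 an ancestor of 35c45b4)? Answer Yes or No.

No

Ancestors of 35c45b4: {2b6941f, 2cb1305, 2d39c45, 35c45b4, 61845de, ddcbe87}.
d419913 is not in that set, so it is not an ancestor of 35c45b4.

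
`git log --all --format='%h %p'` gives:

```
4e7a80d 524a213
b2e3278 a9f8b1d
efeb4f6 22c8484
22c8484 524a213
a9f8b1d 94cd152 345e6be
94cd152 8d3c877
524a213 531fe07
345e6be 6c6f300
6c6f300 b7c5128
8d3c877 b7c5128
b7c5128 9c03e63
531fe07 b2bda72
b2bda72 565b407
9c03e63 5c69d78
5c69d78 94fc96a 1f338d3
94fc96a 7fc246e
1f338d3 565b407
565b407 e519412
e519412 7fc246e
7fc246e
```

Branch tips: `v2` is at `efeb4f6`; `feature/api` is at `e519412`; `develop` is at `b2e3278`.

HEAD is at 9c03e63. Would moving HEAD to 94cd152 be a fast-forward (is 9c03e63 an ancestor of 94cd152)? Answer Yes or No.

Yes

A fast-forward from 9c03e63 to 94cd152 is possible iff 9c03e63 is an ancestor of 94cd152.
Ancestors of 94cd152: {1f338d3, 565b407, 5c69d78, 7fc246e, 8d3c877, 94cd152, 94fc96a, 9c03e63, b7c5128, e519412}.
9c03e63 is among them, so fast-forward is possible.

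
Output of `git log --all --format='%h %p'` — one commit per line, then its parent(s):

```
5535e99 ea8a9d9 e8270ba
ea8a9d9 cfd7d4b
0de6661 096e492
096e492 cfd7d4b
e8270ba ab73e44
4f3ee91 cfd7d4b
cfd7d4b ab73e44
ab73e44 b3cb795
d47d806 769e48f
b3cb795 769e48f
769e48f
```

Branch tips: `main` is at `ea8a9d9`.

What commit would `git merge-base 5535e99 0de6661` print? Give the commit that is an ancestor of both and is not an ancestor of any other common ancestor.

Ancestors of 5535e99: {5535e99, 769e48f, ab73e44, b3cb795, cfd7d4b, e8270ba, ea8a9d9}.
Ancestors of 0de6661: {096e492, 0de6661, 769e48f, ab73e44, b3cb795, cfd7d4b}.
Common ancestors: {769e48f, ab73e44, b3cb795, cfd7d4b}.
Among these, cfd7d4b is not an ancestor of any other common ancestor — it is the merge base.

cfd7d4b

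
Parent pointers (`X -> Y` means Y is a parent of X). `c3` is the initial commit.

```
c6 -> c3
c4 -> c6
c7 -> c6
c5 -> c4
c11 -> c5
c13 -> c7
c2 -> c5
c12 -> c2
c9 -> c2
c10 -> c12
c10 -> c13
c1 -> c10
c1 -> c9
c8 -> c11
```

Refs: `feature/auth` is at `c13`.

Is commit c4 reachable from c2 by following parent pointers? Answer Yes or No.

Yes

Ancestors of c2 (commits reachable by following parents): {c2, c3, c4, c5, c6}.
c4 is in that set, so it is an ancestor of c2.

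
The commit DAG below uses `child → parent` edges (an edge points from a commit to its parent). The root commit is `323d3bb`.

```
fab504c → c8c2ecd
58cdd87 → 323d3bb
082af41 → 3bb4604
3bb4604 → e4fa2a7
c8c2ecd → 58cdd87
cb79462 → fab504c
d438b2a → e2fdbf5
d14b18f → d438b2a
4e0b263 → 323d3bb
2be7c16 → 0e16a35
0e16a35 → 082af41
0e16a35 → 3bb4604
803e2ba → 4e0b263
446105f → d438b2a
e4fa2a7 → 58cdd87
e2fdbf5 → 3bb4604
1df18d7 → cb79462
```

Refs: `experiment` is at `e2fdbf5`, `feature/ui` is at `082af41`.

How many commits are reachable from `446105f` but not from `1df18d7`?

Reachable from 446105f: {323d3bb, 3bb4604, 446105f, 58cdd87, d438b2a, e2fdbf5, e4fa2a7}.
Reachable from 1df18d7: {1df18d7, 323d3bb, 58cdd87, c8c2ecd, cb79462, fab504c}.
In 446105f's history but not 1df18d7's: {3bb4604, 446105f, d438b2a, e2fdbf5, e4fa2a7} — 5 commits.

5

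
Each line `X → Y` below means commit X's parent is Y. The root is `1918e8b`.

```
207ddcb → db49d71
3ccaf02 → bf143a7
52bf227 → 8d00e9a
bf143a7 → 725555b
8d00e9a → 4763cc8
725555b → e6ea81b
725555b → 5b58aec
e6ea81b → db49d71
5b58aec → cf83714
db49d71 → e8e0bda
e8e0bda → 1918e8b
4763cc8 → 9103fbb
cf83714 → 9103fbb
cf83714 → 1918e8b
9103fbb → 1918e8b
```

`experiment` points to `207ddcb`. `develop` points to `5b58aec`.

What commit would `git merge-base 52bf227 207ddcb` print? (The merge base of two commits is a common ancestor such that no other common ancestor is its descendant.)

1918e8b

Ancestors of 52bf227: {1918e8b, 4763cc8, 52bf227, 8d00e9a, 9103fbb}.
Ancestors of 207ddcb: {1918e8b, 207ddcb, db49d71, e8e0bda}.
Common ancestors: {1918e8b}.
The only common ancestor is 1918e8b, so it is the merge base.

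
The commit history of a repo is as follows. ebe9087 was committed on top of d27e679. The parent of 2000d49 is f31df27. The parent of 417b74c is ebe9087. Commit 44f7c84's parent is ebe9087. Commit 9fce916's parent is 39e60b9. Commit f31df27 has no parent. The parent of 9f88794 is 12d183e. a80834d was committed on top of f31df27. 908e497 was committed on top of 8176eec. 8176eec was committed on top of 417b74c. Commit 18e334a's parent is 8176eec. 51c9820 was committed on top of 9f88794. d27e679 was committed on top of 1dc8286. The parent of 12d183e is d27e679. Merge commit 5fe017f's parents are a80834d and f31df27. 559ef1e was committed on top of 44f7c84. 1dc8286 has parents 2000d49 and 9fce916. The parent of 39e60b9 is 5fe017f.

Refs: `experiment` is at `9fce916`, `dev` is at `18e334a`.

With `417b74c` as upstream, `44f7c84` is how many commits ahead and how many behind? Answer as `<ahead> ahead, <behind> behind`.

1 ahead, 1 behind

Reachable from 44f7c84: {1dc8286, 2000d49, 39e60b9, 44f7c84, 5fe017f, 9fce916, a80834d, d27e679, ebe9087, f31df27}.
Reachable from 417b74c: {1dc8286, 2000d49, 39e60b9, 417b74c, 5fe017f, 9fce916, a80834d, d27e679, ebe9087, f31df27}.
Only in 44f7c84's history (ahead): {44f7c84} — 1.
Only in 417b74c's history (behind): {417b74c} — 1.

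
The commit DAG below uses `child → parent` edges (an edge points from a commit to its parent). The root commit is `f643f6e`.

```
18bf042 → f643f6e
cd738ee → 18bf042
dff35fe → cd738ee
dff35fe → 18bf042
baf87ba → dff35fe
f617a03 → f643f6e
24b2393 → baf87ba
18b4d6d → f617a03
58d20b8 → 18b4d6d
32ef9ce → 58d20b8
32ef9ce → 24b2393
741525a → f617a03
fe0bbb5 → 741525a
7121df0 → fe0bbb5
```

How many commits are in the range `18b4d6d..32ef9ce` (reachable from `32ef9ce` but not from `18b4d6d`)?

Reachable from 32ef9ce: {18b4d6d, 18bf042, 24b2393, 32ef9ce, 58d20b8, baf87ba, cd738ee, dff35fe, f617a03, f643f6e}.
Reachable from 18b4d6d: {18b4d6d, f617a03, f643f6e}.
In 32ef9ce's history but not 18b4d6d's: {18bf042, 24b2393, 32ef9ce, 58d20b8, baf87ba, cd738ee, dff35fe} — 7 commits.

7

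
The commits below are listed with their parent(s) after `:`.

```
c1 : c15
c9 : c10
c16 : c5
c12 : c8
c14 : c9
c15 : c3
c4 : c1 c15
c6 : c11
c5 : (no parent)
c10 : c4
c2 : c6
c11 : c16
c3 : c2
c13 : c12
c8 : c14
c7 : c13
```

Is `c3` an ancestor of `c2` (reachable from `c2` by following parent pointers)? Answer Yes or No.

No

Ancestors of c2: {c11, c16, c2, c5, c6}.
c3 is not in that set, so it is not an ancestor of c2.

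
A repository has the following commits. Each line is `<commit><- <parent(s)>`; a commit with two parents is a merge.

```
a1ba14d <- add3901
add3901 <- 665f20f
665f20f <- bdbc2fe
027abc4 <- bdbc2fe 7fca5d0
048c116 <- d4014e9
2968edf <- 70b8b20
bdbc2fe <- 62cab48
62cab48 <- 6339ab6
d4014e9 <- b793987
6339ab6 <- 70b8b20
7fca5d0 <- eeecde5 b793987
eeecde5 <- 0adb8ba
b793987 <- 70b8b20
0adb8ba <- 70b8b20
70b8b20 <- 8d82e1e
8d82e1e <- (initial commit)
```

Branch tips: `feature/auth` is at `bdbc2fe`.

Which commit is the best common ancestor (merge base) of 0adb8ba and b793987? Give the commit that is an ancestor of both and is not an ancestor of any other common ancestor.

70b8b20

Ancestors of 0adb8ba: {0adb8ba, 70b8b20, 8d82e1e}.
Ancestors of b793987: {70b8b20, 8d82e1e, b793987}.
Common ancestors: {70b8b20, 8d82e1e}.
Among these, 70b8b20 is not an ancestor of any other common ancestor — it is the merge base.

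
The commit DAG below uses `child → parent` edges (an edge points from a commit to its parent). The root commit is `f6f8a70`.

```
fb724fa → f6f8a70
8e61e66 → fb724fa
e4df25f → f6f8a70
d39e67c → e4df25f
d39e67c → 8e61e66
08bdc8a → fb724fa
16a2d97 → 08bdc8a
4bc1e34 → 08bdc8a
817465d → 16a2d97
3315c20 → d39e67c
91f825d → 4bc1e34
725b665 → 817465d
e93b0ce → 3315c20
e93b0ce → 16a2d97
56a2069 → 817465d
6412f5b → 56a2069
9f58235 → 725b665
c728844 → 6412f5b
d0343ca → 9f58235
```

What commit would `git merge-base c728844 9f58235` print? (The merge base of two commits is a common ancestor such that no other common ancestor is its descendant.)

Ancestors of c728844: {08bdc8a, 16a2d97, 56a2069, 6412f5b, 817465d, c728844, f6f8a70, fb724fa}.
Ancestors of 9f58235: {08bdc8a, 16a2d97, 725b665, 817465d, 9f58235, f6f8a70, fb724fa}.
Common ancestors: {08bdc8a, 16a2d97, 817465d, f6f8a70, fb724fa}.
Among these, 817465d is not an ancestor of any other common ancestor — it is the merge base.

817465d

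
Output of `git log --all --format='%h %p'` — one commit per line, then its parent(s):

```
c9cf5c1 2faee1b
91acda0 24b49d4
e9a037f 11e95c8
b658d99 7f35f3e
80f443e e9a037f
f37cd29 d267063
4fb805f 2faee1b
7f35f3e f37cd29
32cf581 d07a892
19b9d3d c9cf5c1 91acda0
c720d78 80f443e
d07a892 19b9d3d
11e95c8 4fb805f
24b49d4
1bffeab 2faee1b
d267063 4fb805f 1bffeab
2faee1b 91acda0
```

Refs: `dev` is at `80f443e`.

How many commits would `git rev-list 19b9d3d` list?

5

Walking parent pointers from 19b9d3d: reachable set = {19b9d3d, 24b49d4, 2faee1b, 91acda0, c9cf5c1}.
That is 5 commits.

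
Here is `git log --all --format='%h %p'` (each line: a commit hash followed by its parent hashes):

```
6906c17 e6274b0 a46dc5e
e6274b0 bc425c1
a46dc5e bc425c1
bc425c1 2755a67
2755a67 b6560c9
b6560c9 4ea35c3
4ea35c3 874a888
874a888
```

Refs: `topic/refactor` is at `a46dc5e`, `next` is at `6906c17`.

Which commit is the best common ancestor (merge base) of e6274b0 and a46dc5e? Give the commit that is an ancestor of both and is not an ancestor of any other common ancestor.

Ancestors of e6274b0: {2755a67, 4ea35c3, 874a888, b6560c9, bc425c1, e6274b0}.
Ancestors of a46dc5e: {2755a67, 4ea35c3, 874a888, a46dc5e, b6560c9, bc425c1}.
Common ancestors: {2755a67, 4ea35c3, 874a888, b6560c9, bc425c1}.
Among these, bc425c1 is not an ancestor of any other common ancestor — it is the merge base.

bc425c1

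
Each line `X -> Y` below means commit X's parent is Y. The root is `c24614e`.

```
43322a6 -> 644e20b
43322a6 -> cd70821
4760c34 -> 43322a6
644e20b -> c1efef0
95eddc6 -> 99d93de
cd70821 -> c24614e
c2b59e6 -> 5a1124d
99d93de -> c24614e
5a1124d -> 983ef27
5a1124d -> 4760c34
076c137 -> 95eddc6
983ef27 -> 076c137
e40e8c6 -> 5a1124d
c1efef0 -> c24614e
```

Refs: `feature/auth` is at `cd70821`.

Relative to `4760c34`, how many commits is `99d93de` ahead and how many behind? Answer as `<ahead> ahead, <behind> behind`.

Reachable from 99d93de: {99d93de, c24614e}.
Reachable from 4760c34: {43322a6, 4760c34, 644e20b, c1efef0, c24614e, cd70821}.
Only in 99d93de's history (ahead): {99d93de} — 1.
Only in 4760c34's history (behind): {43322a6, 4760c34, 644e20b, c1efef0, cd70821} — 5.

1 ahead, 5 behind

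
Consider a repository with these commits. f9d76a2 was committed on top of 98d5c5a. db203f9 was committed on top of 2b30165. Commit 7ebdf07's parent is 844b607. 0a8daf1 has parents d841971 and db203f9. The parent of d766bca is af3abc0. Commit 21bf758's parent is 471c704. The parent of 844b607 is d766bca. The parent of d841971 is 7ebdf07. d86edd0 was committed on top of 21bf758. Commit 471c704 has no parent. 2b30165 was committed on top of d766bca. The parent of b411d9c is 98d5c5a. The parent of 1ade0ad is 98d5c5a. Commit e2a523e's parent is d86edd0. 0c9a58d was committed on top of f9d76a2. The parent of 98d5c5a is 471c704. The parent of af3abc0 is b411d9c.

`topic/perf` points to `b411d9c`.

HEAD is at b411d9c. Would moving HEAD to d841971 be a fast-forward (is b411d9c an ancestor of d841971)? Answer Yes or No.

A fast-forward from b411d9c to d841971 is possible iff b411d9c is an ancestor of d841971.
Ancestors of d841971: {471c704, 7ebdf07, 844b607, 98d5c5a, af3abc0, b411d9c, d766bca, d841971}.
b411d9c is among them, so fast-forward is possible.

Yes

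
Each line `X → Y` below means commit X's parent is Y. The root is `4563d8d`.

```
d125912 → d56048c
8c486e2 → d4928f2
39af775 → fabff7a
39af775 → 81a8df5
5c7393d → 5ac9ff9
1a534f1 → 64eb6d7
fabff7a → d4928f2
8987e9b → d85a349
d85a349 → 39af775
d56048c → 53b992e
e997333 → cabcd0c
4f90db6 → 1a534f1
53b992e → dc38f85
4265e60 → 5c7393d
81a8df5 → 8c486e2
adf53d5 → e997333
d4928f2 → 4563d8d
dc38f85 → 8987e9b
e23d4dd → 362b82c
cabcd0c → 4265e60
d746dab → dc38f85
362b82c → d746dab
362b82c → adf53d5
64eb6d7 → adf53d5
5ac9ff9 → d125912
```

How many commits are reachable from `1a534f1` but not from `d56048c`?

9

Reachable from 1a534f1: {1a534f1, 39af775, 4265e60, 4563d8d, 53b992e, 5ac9ff9, 5c7393d, 64eb6d7, 81a8df5, 8987e9b, 8c486e2, adf53d5, cabcd0c, d125912, d4928f2, d56048c, d85a349, dc38f85, e997333, fabff7a}.
Reachable from d56048c: {39af775, 4563d8d, 53b992e, 81a8df5, 8987e9b, 8c486e2, d4928f2, d56048c, d85a349, dc38f85, fabff7a}.
In 1a534f1's history but not d56048c's: {1a534f1, 4265e60, 5ac9ff9, 5c7393d, 64eb6d7, adf53d5, cabcd0c, d125912, e997333} — 9 commits.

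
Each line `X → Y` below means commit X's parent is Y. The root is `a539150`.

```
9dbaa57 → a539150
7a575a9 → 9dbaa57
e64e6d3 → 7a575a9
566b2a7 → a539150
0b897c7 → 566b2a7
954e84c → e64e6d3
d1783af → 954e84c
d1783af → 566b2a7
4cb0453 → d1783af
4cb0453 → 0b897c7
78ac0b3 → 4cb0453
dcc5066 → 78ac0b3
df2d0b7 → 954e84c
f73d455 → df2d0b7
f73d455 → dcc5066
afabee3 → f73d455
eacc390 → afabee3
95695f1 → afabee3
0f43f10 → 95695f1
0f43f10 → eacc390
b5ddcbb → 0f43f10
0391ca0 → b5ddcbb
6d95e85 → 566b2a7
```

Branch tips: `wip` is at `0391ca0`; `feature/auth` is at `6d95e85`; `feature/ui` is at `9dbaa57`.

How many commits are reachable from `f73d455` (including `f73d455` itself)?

13

Walking parent pointers from f73d455: reachable set = {0b897c7, 4cb0453, 566b2a7, 78ac0b3, 7a575a9, 954e84c, 9dbaa57, a539150, d1783af, dcc5066, df2d0b7, e64e6d3, f73d455}.
That is 13 commits.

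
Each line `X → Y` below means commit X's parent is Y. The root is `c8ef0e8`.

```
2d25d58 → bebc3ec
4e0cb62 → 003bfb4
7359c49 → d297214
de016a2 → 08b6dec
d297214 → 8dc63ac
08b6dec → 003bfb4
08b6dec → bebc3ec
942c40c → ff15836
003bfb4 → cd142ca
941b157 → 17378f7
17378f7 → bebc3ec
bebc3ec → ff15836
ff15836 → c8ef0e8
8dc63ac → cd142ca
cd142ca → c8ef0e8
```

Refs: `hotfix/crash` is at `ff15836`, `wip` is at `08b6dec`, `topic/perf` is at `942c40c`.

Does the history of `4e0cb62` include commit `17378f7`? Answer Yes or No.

No

Ancestors of 4e0cb62: {003bfb4, 4e0cb62, c8ef0e8, cd142ca}.
17378f7 is not in that set, so it is not an ancestor of 4e0cb62.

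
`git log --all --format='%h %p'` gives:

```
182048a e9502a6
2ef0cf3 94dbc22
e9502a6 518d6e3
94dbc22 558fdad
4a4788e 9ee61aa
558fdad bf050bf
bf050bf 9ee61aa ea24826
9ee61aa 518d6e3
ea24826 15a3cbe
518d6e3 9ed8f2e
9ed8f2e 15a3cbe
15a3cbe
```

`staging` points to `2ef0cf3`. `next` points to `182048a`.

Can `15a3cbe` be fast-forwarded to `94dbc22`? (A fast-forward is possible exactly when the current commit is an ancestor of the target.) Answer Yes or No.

A fast-forward from 15a3cbe to 94dbc22 is possible iff 15a3cbe is an ancestor of 94dbc22.
Ancestors of 94dbc22: {15a3cbe, 518d6e3, 558fdad, 94dbc22, 9ed8f2e, 9ee61aa, bf050bf, ea24826}.
15a3cbe is among them, so fast-forward is possible.

Yes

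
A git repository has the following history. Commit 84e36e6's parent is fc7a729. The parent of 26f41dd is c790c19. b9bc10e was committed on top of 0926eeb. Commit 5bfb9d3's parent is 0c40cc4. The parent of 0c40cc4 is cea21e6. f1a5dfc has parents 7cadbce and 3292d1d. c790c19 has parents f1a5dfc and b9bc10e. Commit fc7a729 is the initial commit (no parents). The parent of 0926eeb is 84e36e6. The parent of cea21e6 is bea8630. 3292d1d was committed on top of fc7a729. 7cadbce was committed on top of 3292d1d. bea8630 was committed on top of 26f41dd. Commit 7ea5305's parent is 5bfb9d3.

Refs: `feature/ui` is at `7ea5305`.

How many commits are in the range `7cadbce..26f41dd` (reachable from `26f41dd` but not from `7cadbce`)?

6

Reachable from 26f41dd: {0926eeb, 26f41dd, 3292d1d, 7cadbce, 84e36e6, b9bc10e, c790c19, f1a5dfc, fc7a729}.
Reachable from 7cadbce: {3292d1d, 7cadbce, fc7a729}.
In 26f41dd's history but not 7cadbce's: {0926eeb, 26f41dd, 84e36e6, b9bc10e, c790c19, f1a5dfc} — 6 commits.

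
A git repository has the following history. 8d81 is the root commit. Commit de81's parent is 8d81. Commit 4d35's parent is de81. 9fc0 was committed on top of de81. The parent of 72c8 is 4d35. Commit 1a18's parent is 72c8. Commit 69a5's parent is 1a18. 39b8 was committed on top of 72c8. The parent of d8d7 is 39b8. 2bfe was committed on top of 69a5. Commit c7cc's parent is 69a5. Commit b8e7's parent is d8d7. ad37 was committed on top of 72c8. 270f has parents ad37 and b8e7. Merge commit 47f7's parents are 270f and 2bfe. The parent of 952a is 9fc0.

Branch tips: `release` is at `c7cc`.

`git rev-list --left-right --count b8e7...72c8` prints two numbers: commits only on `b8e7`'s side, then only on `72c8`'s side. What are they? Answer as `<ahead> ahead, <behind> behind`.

Reachable from b8e7: {39b8, 4d35, 72c8, 8d81, b8e7, d8d7, de81}.
Reachable from 72c8: {4d35, 72c8, 8d81, de81}.
Only in b8e7's history (ahead): {39b8, b8e7, d8d7} — 3.
Only in 72c8's history (behind): {} — 0.

3 ahead, 0 behind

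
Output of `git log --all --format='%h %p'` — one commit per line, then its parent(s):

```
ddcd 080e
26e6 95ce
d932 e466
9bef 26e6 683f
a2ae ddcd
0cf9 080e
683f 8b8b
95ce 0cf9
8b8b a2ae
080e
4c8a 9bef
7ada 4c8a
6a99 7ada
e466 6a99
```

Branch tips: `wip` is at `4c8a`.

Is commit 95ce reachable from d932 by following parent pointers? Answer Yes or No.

Yes

Ancestors of d932 (commits reachable by following parents): {080e, 0cf9, 26e6, 4c8a, 683f, 6a99, 7ada, 8b8b, 95ce, 9bef, a2ae, d932, ddcd, e466}.
95ce is in that set, so it is an ancestor of d932.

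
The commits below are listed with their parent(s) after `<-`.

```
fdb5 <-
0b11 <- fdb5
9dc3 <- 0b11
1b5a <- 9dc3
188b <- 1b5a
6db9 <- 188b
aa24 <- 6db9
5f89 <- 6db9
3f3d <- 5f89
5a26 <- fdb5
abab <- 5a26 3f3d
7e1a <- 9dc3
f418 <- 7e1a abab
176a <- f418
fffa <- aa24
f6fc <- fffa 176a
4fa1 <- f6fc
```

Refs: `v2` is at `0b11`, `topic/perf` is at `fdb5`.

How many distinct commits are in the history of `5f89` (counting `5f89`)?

7

Walking parent pointers from 5f89: reachable set = {0b11, 188b, 1b5a, 5f89, 6db9, 9dc3, fdb5}.
That is 7 commits.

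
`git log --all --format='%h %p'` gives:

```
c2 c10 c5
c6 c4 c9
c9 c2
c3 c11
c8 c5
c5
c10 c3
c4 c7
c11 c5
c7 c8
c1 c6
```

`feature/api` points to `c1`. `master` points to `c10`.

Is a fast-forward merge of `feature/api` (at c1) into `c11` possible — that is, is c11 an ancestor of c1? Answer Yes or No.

Yes

A fast-forward from c11 to c1 is possible iff c11 is an ancestor of c1.
Ancestors of c1: {c1, c10, c11, c2, c3, c4, c5, c6, c7, c8, c9}.
c11 is among them, so fast-forward is possible.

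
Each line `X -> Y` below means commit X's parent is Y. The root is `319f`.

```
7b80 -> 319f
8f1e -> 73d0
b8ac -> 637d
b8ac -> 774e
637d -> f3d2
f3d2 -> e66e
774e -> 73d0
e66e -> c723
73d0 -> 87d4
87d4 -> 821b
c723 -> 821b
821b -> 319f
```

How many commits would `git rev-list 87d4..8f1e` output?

Reachable from 8f1e: {319f, 73d0, 821b, 87d4, 8f1e}.
Reachable from 87d4: {319f, 821b, 87d4}.
In 8f1e's history but not 87d4's: {73d0, 8f1e} — 2 commits.

2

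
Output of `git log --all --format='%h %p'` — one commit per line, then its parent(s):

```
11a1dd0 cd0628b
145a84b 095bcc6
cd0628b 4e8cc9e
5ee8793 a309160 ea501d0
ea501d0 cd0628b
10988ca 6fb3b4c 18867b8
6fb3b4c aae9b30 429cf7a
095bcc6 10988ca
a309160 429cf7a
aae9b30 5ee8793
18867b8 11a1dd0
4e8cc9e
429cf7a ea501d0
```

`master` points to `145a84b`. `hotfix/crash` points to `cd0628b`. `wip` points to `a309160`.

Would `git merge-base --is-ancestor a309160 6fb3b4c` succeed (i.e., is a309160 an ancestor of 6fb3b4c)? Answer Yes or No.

Ancestors of 6fb3b4c (commits reachable by following parents): {429cf7a, 4e8cc9e, 5ee8793, 6fb3b4c, a309160, aae9b30, cd0628b, ea501d0}.
a309160 is in that set, so it is an ancestor of 6fb3b4c.

Yes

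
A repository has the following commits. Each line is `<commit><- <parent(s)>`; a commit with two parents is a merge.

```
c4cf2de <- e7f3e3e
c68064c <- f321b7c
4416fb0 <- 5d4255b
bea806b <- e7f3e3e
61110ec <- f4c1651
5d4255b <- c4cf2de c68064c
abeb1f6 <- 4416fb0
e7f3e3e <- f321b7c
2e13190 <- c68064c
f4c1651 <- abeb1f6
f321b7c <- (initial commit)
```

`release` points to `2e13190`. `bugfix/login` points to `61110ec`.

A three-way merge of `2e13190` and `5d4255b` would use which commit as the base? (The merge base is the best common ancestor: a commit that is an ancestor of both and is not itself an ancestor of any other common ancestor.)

c68064c

Ancestors of 2e13190: {2e13190, c68064c, f321b7c}.
Ancestors of 5d4255b: {5d4255b, c4cf2de, c68064c, e7f3e3e, f321b7c}.
Common ancestors: {c68064c, f321b7c}.
Among these, c68064c is not an ancestor of any other common ancestor — it is the merge base.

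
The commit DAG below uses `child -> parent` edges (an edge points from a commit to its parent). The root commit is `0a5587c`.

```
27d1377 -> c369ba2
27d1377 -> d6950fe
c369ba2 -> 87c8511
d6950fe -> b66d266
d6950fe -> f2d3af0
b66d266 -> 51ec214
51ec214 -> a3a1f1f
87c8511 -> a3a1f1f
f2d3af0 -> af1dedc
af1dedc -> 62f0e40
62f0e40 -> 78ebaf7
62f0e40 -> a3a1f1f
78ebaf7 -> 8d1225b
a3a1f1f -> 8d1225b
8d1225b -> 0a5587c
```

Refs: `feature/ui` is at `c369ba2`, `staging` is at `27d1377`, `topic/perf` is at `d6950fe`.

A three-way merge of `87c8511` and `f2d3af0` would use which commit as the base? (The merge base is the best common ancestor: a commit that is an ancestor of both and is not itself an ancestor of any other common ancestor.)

a3a1f1f

Ancestors of 87c8511: {0a5587c, 87c8511, 8d1225b, a3a1f1f}.
Ancestors of f2d3af0: {0a5587c, 62f0e40, 78ebaf7, 8d1225b, a3a1f1f, af1dedc, f2d3af0}.
Common ancestors: {0a5587c, 8d1225b, a3a1f1f}.
Among these, a3a1f1f is not an ancestor of any other common ancestor — it is the merge base.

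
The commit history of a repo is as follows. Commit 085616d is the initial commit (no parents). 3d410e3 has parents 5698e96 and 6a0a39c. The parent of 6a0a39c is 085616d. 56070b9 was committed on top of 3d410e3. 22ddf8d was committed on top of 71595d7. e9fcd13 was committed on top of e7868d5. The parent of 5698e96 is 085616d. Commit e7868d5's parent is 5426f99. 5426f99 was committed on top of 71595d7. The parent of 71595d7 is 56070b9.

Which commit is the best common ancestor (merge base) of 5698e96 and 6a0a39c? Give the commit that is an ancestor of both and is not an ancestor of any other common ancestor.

Ancestors of 5698e96: {085616d, 5698e96}.
Ancestors of 6a0a39c: {085616d, 6a0a39c}.
Common ancestors: {085616d}.
The only common ancestor is 085616d, so it is the merge base.

085616d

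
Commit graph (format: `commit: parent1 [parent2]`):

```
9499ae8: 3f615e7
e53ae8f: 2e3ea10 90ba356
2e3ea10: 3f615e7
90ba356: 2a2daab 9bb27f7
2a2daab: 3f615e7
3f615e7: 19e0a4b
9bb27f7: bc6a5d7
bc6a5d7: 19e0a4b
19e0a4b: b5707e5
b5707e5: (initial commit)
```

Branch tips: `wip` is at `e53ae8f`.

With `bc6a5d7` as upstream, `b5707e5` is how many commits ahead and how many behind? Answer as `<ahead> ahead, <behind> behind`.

0 ahead, 2 behind

Reachable from b5707e5: {b5707e5}.
Reachable from bc6a5d7: {19e0a4b, b5707e5, bc6a5d7}.
Only in b5707e5's history (ahead): {} — 0.
Only in bc6a5d7's history (behind): {19e0a4b, bc6a5d7} — 2.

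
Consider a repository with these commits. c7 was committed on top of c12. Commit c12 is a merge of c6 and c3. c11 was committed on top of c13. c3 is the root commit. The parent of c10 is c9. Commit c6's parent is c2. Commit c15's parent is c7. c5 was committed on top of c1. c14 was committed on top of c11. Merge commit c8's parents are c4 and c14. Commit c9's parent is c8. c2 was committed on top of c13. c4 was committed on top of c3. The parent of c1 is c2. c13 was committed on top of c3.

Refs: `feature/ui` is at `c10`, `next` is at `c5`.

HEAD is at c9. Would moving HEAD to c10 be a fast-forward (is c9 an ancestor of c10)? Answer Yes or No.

Yes

A fast-forward from c9 to c10 is possible iff c9 is an ancestor of c10.
Ancestors of c10: {c10, c11, c13, c14, c3, c4, c8, c9}.
c9 is among them, so fast-forward is possible.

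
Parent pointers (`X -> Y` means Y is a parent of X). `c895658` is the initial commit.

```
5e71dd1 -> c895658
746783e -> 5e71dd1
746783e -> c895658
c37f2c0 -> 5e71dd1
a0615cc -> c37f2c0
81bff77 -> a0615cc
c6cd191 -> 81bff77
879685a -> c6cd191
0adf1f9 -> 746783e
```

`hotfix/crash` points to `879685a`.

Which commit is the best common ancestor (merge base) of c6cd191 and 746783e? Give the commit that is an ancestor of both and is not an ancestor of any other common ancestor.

Ancestors of c6cd191: {5e71dd1, 81bff77, a0615cc, c37f2c0, c6cd191, c895658}.
Ancestors of 746783e: {5e71dd1, 746783e, c895658}.
Common ancestors: {5e71dd1, c895658}.
Among these, 5e71dd1 is not an ancestor of any other common ancestor — it is the merge base.

5e71dd1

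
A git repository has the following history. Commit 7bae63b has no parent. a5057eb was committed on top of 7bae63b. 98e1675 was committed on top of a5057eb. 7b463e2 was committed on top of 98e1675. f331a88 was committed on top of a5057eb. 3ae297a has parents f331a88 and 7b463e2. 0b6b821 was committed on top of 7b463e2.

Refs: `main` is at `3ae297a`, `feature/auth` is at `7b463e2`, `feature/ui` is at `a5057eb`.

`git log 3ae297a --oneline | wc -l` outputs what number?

Walking parent pointers from 3ae297a: reachable set = {3ae297a, 7b463e2, 7bae63b, 98e1675, a5057eb, f331a88}.
That is 6 commits.

6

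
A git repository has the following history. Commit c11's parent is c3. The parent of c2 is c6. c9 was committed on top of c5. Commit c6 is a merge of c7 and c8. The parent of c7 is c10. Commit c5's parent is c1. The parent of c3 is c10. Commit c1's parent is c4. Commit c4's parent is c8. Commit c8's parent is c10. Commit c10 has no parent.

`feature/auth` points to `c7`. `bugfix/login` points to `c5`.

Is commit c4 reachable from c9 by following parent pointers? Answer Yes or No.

Yes

Ancestors of c9 (commits reachable by following parents): {c1, c10, c4, c5, c8, c9}.
c4 is in that set, so it is an ancestor of c9.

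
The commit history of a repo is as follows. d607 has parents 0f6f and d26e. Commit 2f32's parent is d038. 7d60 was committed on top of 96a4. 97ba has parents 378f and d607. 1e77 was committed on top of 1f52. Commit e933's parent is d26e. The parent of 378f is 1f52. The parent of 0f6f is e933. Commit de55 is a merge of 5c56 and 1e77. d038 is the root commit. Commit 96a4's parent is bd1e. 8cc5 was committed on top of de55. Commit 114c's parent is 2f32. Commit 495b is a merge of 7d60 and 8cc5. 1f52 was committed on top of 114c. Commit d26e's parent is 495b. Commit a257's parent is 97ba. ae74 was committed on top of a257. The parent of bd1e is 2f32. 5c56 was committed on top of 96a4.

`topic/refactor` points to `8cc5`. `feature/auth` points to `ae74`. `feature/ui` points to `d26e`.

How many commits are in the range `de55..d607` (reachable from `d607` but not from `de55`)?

Reachable from d607: {0f6f, 114c, 1e77, 1f52, 2f32, 495b, 5c56, 7d60, 8cc5, 96a4, bd1e, d038, d26e, d607, de55, e933}.
Reachable from de55: {114c, 1e77, 1f52, 2f32, 5c56, 96a4, bd1e, d038, de55}.
In d607's history but not de55's: {0f6f, 495b, 7d60, 8cc5, d26e, d607, e933} — 7 commits.

7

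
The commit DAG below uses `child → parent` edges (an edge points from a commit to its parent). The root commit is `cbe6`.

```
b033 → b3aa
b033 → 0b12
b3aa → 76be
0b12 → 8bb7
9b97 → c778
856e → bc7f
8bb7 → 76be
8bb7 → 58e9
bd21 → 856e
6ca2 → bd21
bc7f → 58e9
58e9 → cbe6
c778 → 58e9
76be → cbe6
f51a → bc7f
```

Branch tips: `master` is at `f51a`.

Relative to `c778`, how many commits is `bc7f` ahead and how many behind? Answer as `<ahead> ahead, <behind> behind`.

Reachable from bc7f: {58e9, bc7f, cbe6}.
Reachable from c778: {58e9, c778, cbe6}.
Only in bc7f's history (ahead): {bc7f} — 1.
Only in c778's history (behind): {c778} — 1.

1 ahead, 1 behind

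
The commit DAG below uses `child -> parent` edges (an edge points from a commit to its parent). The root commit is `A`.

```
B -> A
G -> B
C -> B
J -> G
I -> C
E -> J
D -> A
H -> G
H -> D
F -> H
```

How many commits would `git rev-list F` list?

6

Walking parent pointers from F: reachable set = {A, B, D, F, G, H}.
That is 6 commits.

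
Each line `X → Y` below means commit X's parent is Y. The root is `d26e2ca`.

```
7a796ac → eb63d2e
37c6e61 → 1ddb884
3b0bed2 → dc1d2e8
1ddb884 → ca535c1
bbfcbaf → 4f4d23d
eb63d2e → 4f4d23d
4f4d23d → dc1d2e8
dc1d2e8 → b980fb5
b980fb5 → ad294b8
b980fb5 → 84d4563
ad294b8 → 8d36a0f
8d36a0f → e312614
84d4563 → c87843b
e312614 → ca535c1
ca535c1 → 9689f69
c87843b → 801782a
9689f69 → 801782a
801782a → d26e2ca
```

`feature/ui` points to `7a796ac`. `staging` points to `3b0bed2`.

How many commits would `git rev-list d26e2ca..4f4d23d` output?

Reachable from 4f4d23d: {4f4d23d, 801782a, 84d4563, 8d36a0f, 9689f69, ad294b8, b980fb5, c87843b, ca535c1, d26e2ca, dc1d2e8, e312614}.
Reachable from d26e2ca: {d26e2ca}.
In 4f4d23d's history but not d26e2ca's: {4f4d23d, 801782a, 84d4563, 8d36a0f, 9689f69, ad294b8, b980fb5, c87843b, ca535c1, dc1d2e8, e312614} — 11 commits.

11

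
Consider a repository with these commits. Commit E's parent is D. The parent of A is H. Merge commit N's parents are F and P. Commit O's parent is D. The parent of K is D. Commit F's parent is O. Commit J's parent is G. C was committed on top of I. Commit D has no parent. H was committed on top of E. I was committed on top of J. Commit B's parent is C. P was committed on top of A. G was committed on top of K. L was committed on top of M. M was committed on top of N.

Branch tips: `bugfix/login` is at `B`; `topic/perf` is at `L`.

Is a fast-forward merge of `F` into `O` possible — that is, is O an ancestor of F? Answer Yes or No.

Yes

A fast-forward from O to F is possible iff O is an ancestor of F.
Ancestors of F: {D, F, O}.
O is among them, so fast-forward is possible.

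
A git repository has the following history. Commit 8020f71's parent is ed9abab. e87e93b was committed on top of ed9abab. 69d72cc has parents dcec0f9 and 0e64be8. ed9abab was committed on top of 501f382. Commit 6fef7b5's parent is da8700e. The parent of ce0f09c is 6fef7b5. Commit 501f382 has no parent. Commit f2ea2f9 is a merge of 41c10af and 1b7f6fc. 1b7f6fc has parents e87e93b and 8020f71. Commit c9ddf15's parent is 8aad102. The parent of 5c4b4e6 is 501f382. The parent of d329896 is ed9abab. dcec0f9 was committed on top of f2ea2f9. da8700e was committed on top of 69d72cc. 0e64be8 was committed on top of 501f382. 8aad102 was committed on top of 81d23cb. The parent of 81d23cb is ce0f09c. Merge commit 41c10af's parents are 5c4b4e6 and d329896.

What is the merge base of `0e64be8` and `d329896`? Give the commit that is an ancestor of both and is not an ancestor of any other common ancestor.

501f382

Ancestors of 0e64be8: {0e64be8, 501f382}.
Ancestors of d329896: {501f382, d329896, ed9abab}.
Common ancestors: {501f382}.
The only common ancestor is 501f382, so it is the merge base.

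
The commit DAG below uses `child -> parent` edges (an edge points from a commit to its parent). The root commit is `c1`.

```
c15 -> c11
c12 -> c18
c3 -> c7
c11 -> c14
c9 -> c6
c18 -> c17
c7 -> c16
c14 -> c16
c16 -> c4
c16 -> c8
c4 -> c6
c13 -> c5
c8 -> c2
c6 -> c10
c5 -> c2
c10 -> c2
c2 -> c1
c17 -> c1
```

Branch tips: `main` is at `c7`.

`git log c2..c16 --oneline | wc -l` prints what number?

5

Reachable from c16: {c1, c10, c16, c2, c4, c6, c8}.
Reachable from c2: {c1, c2}.
In c16's history but not c2's: {c10, c16, c4, c6, c8} — 5 commits.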